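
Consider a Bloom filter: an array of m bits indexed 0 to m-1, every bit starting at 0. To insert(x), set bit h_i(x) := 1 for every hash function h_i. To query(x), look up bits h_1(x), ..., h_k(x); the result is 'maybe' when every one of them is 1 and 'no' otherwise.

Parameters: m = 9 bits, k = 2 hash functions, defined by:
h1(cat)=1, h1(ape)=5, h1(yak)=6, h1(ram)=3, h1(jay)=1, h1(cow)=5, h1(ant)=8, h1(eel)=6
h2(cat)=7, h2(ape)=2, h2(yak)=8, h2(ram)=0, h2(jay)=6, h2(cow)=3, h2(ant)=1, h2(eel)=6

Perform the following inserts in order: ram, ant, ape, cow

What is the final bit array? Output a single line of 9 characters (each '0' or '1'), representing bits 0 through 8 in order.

Start: bits=000000000
After insert 'ram': sets bits 0 3 -> bits=100100000
After insert 'ant': sets bits 1 8 -> bits=110100001
After insert 'ape': sets bits 2 5 -> bits=111101001
After insert 'cow': sets bits 3 5 -> bits=111101001

Answer: 111101001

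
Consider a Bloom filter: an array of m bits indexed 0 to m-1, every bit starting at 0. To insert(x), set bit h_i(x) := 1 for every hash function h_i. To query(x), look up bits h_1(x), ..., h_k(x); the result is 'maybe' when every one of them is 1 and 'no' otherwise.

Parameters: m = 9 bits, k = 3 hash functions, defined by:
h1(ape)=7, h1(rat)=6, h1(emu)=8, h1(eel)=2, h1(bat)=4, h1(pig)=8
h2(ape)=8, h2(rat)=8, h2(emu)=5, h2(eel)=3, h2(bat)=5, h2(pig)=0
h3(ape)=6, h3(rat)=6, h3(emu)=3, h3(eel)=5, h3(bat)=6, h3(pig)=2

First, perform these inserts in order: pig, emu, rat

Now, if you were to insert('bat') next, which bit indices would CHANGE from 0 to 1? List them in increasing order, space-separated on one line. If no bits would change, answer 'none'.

Answer: 4

Derivation:
Start: bits=000000000
After insert 'pig': sets bits 0 2 8 -> bits=101000001
After insert 'emu': sets bits 3 5 8 -> bits=101101001
After insert 'rat': sets bits 6 8 -> bits=101101101
insert 'bat' would touch bits 4 5 6; currently bit4=0, bit5=1, bit6=1
Bits that are 0 among those (would change 0->1): 4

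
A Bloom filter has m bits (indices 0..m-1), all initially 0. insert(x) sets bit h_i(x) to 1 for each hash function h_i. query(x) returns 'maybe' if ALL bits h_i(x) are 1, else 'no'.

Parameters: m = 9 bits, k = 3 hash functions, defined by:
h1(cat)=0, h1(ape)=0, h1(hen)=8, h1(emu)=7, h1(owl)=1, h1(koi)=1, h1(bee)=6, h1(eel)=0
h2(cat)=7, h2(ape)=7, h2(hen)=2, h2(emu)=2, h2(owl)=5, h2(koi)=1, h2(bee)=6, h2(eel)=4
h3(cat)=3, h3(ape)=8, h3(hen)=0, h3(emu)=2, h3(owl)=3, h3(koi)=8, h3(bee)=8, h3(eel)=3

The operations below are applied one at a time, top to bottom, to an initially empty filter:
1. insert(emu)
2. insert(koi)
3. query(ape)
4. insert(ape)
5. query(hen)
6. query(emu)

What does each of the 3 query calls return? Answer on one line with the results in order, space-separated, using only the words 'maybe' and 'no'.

Start: bits=000000000
Op 1: insert emu -> sets bits 2 7 -> bits=001000010
Op 2: insert koi -> sets bits 1 8 -> bits=011000011
Op 3: query ape -> checks bit0=0, bit7=1, bit8=1 (has a 0) -> no
Op 4: insert ape -> sets bits 0 7 8 -> bits=111000011
Op 5: query hen -> checks bit0=1, bit2=1, bit8=1 (all 1) -> maybe
Op 6: query emu -> checks bit2=1, bit7=1 (all 1) -> maybe
Query results in order: no maybe maybe

Answer: no maybe maybe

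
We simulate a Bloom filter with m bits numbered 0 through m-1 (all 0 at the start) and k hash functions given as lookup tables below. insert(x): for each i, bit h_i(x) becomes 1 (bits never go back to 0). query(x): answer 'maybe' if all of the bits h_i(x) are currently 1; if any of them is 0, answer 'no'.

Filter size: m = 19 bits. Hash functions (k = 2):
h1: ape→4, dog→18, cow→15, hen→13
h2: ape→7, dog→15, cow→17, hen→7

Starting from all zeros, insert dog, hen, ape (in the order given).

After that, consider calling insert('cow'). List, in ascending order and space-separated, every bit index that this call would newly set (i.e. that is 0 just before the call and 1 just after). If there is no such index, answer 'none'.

Start: bits=0000000000000000000
After insert 'dog': sets bits 15 18 -> bits=0000000000000001001
After insert 'hen': sets bits 7 13 -> bits=0000000100000101001
After insert 'ape': sets bits 4 7 -> bits=0000100100000101001
insert 'cow' would touch bits 15 17; currently bit15=1, bit17=0
Bits that are 0 among those (would change 0->1): 17

Answer: 17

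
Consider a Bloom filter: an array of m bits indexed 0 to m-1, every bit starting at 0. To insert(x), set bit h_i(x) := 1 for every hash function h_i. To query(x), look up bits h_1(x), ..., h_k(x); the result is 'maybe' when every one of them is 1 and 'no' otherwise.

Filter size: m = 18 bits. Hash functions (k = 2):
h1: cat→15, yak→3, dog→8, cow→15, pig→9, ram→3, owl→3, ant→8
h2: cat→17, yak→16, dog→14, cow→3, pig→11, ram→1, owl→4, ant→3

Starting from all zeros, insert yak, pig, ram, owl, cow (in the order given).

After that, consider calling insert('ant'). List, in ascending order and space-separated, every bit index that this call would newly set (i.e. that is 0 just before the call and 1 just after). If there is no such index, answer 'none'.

Answer: 8

Derivation:
Start: bits=000000000000000000
After insert 'yak': sets bits 3 16 -> bits=000100000000000010
After insert 'pig': sets bits 9 11 -> bits=000100000101000010
After insert 'ram': sets bits 1 3 -> bits=010100000101000010
After insert 'owl': sets bits 3 4 -> bits=010110000101000010
After insert 'cow': sets bits 3 15 -> bits=010110000101000110
insert 'ant' would touch bits 3 8; currently bit3=1, bit8=0
Bits that are 0 among those (would change 0->1): 8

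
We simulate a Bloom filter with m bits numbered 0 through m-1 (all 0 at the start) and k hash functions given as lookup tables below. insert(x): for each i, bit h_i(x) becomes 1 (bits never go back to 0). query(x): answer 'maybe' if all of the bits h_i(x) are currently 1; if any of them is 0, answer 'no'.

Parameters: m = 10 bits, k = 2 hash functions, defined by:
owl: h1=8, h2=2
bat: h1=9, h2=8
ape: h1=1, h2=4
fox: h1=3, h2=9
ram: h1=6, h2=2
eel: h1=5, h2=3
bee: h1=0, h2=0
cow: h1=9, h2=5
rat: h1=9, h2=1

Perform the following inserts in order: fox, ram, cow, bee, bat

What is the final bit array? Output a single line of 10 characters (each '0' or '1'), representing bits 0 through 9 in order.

Start: bits=0000000000
After insert 'fox': sets bits 3 9 -> bits=0001000001
After insert 'ram': sets bits 2 6 -> bits=0011001001
After insert 'cow': sets bits 5 9 -> bits=0011011001
After insert 'bee': sets bits 0 -> bits=1011011001
After insert 'bat': sets bits 8 9 -> bits=1011011011

Answer: 1011011011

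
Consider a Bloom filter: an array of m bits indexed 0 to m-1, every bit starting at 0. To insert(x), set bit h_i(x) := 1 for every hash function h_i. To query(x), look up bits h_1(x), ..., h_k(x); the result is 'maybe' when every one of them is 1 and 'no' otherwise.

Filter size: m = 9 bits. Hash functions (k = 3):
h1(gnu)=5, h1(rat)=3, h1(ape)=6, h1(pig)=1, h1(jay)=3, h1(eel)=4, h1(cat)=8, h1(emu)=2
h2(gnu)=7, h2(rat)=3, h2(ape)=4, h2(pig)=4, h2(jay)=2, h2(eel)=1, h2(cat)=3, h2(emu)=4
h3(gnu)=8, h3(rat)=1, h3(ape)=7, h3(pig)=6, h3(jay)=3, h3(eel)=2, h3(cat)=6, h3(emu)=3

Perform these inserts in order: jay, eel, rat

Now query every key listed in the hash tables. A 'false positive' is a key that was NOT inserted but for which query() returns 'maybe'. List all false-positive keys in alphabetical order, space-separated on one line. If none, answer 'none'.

Answer: emu

Derivation:
Start: bits=000000000
After insert 'jay': sets bits 2 3 -> bits=001100000
After insert 'eel': sets bits 1 2 4 -> bits=011110000
After insert 'rat': sets bits 1 3 -> bits=011110000
Not inserted: ape cat emu gnu pig — query each against bits=011110000:
query ape: checks bit4=1, bit6=0, bit7=0 (has a 0) -> no => not a false positive
query cat: checks bit3=1, bit6=0, bit8=0 (has a 0) -> no => not a false positive
query emu: checks bit2=1, bit3=1, bit4=1 (all 1) -> maybe => FALSE POSITIVE
query gnu: checks bit5=0, bit7=0, bit8=0 (has a 0) -> no => not a false positive
query pig: checks bit1=1, bit4=1, bit6=0 (has a 0) -> no => not a false positive
False positives (alphabetical): emu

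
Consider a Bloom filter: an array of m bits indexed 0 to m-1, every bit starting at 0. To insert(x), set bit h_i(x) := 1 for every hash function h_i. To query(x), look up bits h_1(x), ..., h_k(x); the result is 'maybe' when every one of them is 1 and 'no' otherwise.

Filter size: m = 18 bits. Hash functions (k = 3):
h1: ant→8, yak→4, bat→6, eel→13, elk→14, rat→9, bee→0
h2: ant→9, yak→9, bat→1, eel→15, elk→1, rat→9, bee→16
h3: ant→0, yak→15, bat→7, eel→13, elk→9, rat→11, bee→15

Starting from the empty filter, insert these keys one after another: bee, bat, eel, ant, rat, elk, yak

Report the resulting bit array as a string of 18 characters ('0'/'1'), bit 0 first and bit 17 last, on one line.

Answer: 110010111101011110

Derivation:
Start: bits=000000000000000000
After insert 'bee': sets bits 0 15 16 -> bits=100000000000000110
After insert 'bat': sets bits 1 6 7 -> bits=110000110000000110
After insert 'eel': sets bits 13 15 -> bits=110000110000010110
After insert 'ant': sets bits 0 8 9 -> bits=110000111100010110
After insert 'rat': sets bits 9 11 -> bits=110000111101010110
After insert 'elk': sets bits 1 9 14 -> bits=110000111101011110
After insert 'yak': sets bits 4 9 15 -> bits=110010111101011110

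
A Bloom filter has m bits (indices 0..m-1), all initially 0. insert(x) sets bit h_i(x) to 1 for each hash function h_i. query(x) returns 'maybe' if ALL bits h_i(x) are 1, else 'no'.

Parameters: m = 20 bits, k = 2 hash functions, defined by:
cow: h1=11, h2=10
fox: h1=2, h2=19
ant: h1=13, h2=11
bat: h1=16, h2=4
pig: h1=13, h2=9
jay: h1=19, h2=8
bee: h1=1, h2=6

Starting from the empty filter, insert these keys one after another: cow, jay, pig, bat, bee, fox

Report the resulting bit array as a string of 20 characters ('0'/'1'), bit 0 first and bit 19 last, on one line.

Start: bits=00000000000000000000
After insert 'cow': sets bits 10 11 -> bits=00000000001100000000
After insert 'jay': sets bits 8 19 -> bits=00000000101100000001
After insert 'pig': sets bits 9 13 -> bits=00000000111101000001
After insert 'bat': sets bits 4 16 -> bits=00001000111101001001
After insert 'bee': sets bits 1 6 -> bits=01001010111101001001
After insert 'fox': sets bits 2 19 -> bits=01101010111101001001

Answer: 01101010111101001001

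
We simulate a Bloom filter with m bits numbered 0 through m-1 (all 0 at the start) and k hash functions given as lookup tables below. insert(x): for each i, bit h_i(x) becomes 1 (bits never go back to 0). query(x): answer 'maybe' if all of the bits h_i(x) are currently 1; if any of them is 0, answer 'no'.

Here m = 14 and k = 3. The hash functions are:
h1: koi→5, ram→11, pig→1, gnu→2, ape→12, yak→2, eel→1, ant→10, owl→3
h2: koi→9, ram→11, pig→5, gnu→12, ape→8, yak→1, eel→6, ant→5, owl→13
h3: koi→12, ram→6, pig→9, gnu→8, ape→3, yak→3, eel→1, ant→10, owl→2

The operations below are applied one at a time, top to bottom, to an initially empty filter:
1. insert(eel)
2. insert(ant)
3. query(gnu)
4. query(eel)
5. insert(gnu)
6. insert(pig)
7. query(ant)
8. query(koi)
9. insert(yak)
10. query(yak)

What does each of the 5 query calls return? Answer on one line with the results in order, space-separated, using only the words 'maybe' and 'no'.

Answer: no maybe maybe maybe maybe

Derivation:
Start: bits=00000000000000
Op 1: insert eel -> sets bits 1 6 -> bits=01000010000000
Op 2: insert ant -> sets bits 5 10 -> bits=01000110001000
Op 3: query gnu -> checks bit2=0, bit8=0, bit12=0 (has a 0) -> no
Op 4: query eel -> checks bit1=1, bit6=1 (all 1) -> maybe
Op 5: insert gnu -> sets bits 2 8 12 -> bits=01100110101010
Op 6: insert pig -> sets bits 1 5 9 -> bits=01100110111010
Op 7: query ant -> checks bit5=1, bit10=1 (all 1) -> maybe
Op 8: query koi -> checks bit5=1, bit9=1, bit12=1 (all 1) -> maybe
Op 9: insert yak -> sets bits 1 2 3 -> bits=01110110111010
Op 10: query yak -> checks bit1=1, bit2=1, bit3=1 (all 1) -> maybe
Query results in order: no maybe maybe maybe maybe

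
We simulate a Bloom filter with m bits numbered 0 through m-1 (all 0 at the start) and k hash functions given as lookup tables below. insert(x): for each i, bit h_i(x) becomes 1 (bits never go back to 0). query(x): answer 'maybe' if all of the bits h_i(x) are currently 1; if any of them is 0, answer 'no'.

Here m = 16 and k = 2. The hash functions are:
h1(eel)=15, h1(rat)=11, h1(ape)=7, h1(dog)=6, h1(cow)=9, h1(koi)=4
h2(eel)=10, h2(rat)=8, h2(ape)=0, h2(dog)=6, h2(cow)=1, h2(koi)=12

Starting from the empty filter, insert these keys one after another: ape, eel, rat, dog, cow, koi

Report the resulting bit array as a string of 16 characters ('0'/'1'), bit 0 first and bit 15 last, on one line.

Start: bits=0000000000000000
After insert 'ape': sets bits 0 7 -> bits=1000000100000000
After insert 'eel': sets bits 10 15 -> bits=1000000100100001
After insert 'rat': sets bits 8 11 -> bits=1000000110110001
After insert 'dog': sets bits 6 -> bits=1000001110110001
After insert 'cow': sets bits 1 9 -> bits=1100001111110001
After insert 'koi': sets bits 4 12 -> bits=1100101111111001

Answer: 1100101111111001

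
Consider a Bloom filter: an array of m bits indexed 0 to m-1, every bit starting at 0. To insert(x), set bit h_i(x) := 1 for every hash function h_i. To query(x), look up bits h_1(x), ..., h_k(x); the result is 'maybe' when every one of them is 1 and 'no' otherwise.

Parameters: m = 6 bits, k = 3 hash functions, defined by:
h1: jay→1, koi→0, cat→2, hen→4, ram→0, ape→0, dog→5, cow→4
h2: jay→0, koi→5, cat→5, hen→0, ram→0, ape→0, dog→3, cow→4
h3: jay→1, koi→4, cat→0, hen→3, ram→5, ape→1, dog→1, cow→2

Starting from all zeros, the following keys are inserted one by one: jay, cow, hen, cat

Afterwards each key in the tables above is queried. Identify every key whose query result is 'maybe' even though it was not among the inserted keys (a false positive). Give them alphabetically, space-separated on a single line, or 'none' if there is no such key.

Answer: ape dog koi ram

Derivation:
Start: bits=000000
After insert 'jay': sets bits 0 1 -> bits=110000
After insert 'cow': sets bits 2 4 -> bits=111010
After insert 'hen': sets bits 0 3 4 -> bits=111110
After insert 'cat': sets bits 0 2 5 -> bits=111111
Not inserted: ape dog koi ram — query each against bits=111111:
query ape: checks bit0=1, bit1=1 (all 1) -> maybe => FALSE POSITIVE
query dog: checks bit1=1, bit3=1, bit5=1 (all 1) -> maybe => FALSE POSITIVE
query koi: checks bit0=1, bit4=1, bit5=1 (all 1) -> maybe => FALSE POSITIVE
query ram: checks bit0=1, bit5=1 (all 1) -> maybe => FALSE POSITIVE
False positives (alphabetical): ape dog koi ram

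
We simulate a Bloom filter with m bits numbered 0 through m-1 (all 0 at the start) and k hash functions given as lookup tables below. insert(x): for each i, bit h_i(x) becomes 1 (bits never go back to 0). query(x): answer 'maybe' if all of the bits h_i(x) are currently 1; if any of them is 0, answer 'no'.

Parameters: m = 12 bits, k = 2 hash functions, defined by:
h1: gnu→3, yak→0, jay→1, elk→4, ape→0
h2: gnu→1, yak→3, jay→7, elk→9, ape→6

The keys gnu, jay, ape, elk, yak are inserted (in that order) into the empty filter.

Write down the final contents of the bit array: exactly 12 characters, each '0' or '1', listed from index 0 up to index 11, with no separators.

Answer: 110110110100

Derivation:
Start: bits=000000000000
After insert 'gnu': sets bits 1 3 -> bits=010100000000
After insert 'jay': sets bits 1 7 -> bits=010100010000
After insert 'ape': sets bits 0 6 -> bits=110100110000
After insert 'elk': sets bits 4 9 -> bits=110110110100
After insert 'yak': sets bits 0 3 -> bits=110110110100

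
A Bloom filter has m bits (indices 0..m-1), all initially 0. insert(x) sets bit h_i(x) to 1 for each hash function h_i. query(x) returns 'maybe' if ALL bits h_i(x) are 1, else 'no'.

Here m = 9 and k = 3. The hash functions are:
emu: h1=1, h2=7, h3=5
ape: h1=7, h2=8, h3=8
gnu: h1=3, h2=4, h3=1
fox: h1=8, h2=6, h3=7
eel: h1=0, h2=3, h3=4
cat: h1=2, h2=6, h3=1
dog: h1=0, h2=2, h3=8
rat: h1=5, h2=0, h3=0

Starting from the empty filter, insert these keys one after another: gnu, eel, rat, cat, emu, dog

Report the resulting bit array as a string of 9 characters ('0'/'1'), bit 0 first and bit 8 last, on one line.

Start: bits=000000000
After insert 'gnu': sets bits 1 3 4 -> bits=010110000
After insert 'eel': sets bits 0 3 4 -> bits=110110000
After insert 'rat': sets bits 0 5 -> bits=110111000
After insert 'cat': sets bits 1 2 6 -> bits=111111100
After insert 'emu': sets bits 1 5 7 -> bits=111111110
After insert 'dog': sets bits 0 2 8 -> bits=111111111

Answer: 111111111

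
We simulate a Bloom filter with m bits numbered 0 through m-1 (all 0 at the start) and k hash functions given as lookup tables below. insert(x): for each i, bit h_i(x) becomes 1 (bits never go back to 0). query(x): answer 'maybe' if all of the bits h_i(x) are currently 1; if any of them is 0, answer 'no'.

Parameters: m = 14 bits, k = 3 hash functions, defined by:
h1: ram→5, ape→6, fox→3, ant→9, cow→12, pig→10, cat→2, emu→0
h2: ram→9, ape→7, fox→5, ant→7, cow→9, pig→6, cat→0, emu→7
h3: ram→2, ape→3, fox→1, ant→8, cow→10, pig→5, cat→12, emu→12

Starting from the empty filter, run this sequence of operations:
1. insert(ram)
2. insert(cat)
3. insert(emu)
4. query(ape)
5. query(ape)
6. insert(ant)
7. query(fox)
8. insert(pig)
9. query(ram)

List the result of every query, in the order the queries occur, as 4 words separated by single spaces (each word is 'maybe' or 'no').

Answer: no no no maybe

Derivation:
Start: bits=00000000000000
Op 1: insert ram -> sets bits 2 5 9 -> bits=00100100010000
Op 2: insert cat -> sets bits 0 2 12 -> bits=10100100010010
Op 3: insert emu -> sets bits 0 7 12 -> bits=10100101010010
Op 4: query ape -> checks bit3=0, bit6=0, bit7=1 (has a 0) -> no
Op 5: query ape -> checks bit3=0, bit6=0, bit7=1 (has a 0) -> no
Op 6: insert ant -> sets bits 7 8 9 -> bits=10100101110010
Op 7: query fox -> checks bit1=0, bit3=0, bit5=1 (has a 0) -> no
Op 8: insert pig -> sets bits 5 6 10 -> bits=10100111111010
Op 9: query ram -> checks bit2=1, bit5=1, bit9=1 (all 1) -> maybe
Query results in order: no no no maybe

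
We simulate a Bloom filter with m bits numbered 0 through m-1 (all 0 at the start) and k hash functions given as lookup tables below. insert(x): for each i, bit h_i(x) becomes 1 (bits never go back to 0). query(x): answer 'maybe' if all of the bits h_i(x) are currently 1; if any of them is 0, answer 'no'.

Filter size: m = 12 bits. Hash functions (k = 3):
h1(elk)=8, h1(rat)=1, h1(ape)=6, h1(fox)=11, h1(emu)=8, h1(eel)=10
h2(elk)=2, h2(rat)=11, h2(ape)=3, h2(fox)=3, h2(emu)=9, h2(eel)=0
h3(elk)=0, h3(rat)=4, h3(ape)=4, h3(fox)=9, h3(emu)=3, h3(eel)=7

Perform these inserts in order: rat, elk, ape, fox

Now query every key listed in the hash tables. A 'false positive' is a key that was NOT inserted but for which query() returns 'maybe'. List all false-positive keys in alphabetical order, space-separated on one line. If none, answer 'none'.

Start: bits=000000000000
After insert 'rat': sets bits 1 4 11 -> bits=010010000001
After insert 'elk': sets bits 0 2 8 -> bits=111010001001
After insert 'ape': sets bits 3 4 6 -> bits=111110101001
After insert 'fox': sets bits 3 9 11 -> bits=111110101101
Not inserted: eel emu — query each against bits=111110101101:
query eel: checks bit0=1, bit7=0, bit10=0 (has a 0) -> no => not a false positive
query emu: checks bit3=1, bit8=1, bit9=1 (all 1) -> maybe => FALSE POSITIVE
False positives (alphabetical): emu

Answer: emu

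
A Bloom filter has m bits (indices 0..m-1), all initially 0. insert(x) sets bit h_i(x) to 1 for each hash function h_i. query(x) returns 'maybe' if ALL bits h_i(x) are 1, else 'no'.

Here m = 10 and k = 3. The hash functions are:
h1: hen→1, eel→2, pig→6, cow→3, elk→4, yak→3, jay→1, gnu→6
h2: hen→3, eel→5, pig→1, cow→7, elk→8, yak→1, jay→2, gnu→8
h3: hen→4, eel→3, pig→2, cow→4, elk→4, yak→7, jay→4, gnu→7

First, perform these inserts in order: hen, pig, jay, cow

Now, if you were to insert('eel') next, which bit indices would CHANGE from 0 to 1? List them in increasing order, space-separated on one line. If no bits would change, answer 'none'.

Answer: 5

Derivation:
Start: bits=0000000000
After insert 'hen': sets bits 1 3 4 -> bits=0101100000
After insert 'pig': sets bits 1 2 6 -> bits=0111101000
After insert 'jay': sets bits 1 2 4 -> bits=0111101000
After insert 'cow': sets bits 3 4 7 -> bits=0111101100
insert 'eel' would touch bits 2 3 5; currently bit2=1, bit3=1, bit5=0
Bits that are 0 among those (would change 0->1): 5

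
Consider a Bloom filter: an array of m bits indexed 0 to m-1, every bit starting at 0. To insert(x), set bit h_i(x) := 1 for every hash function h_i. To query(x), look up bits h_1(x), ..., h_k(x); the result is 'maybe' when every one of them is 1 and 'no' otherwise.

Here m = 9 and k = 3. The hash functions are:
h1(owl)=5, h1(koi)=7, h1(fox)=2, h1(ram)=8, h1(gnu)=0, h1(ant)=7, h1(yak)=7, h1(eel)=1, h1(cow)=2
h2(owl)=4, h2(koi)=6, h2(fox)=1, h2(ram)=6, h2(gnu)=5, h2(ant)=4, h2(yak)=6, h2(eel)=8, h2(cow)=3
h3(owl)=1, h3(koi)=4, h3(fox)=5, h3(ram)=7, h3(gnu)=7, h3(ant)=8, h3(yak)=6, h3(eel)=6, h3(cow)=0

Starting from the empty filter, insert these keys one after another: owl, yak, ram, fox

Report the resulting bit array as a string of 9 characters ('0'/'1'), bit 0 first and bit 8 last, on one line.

Start: bits=000000000
After insert 'owl': sets bits 1 4 5 -> bits=010011000
After insert 'yak': sets bits 6 7 -> bits=010011110
After insert 'ram': sets bits 6 7 8 -> bits=010011111
After insert 'fox': sets bits 1 2 5 -> bits=011011111

Answer: 011011111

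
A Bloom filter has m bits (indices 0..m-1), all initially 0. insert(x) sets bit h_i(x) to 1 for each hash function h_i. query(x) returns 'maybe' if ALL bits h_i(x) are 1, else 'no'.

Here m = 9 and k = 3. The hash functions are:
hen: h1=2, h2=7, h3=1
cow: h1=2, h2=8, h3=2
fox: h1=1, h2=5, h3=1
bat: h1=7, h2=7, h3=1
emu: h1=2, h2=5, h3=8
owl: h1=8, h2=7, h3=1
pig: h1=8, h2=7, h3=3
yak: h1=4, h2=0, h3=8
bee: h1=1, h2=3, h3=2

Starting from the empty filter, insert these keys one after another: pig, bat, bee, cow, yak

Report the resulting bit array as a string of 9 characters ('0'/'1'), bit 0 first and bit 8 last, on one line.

Answer: 111110011

Derivation:
Start: bits=000000000
After insert 'pig': sets bits 3 7 8 -> bits=000100011
After insert 'bat': sets bits 1 7 -> bits=010100011
After insert 'bee': sets bits 1 2 3 -> bits=011100011
After insert 'cow': sets bits 2 8 -> bits=011100011
After insert 'yak': sets bits 0 4 8 -> bits=111110011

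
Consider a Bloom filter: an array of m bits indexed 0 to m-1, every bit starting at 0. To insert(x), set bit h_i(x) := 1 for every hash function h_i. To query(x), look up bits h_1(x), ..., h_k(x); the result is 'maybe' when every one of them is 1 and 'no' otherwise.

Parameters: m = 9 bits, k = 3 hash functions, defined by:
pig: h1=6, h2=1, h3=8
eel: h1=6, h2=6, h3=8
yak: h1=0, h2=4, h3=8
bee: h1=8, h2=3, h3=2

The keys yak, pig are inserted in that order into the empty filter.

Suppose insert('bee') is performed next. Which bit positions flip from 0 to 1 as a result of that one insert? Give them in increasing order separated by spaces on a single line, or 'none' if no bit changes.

Start: bits=000000000
After insert 'yak': sets bits 0 4 8 -> bits=100010001
After insert 'pig': sets bits 1 6 8 -> bits=110010101
insert 'bee' would touch bits 2 3 8; currently bit2=0, bit3=0, bit8=1
Bits that are 0 among those (would change 0->1): 2 3

Answer: 2 3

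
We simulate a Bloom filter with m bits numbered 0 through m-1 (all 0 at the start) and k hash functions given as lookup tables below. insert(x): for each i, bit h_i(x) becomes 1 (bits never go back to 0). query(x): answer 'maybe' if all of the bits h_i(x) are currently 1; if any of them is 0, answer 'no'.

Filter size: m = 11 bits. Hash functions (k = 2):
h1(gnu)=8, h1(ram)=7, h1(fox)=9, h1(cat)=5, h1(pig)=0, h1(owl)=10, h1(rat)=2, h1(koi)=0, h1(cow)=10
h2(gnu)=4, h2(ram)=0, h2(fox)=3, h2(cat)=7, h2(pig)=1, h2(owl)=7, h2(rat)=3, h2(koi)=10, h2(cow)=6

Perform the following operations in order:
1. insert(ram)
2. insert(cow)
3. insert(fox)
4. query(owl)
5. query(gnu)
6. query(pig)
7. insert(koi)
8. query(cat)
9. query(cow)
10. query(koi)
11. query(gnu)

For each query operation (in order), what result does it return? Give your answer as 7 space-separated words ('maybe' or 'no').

Start: bits=00000000000
Op 1: insert ram -> sets bits 0 7 -> bits=10000001000
Op 2: insert cow -> sets bits 6 10 -> bits=10000011001
Op 3: insert fox -> sets bits 3 9 -> bits=10010011011
Op 4: query owl -> checks bit7=1, bit10=1 (all 1) -> maybe
Op 5: query gnu -> checks bit4=0, bit8=0 (has a 0) -> no
Op 6: query pig -> checks bit0=1, bit1=0 (has a 0) -> no
Op 7: insert koi -> sets bits 0 10 -> bits=10010011011
Op 8: query cat -> checks bit5=0, bit7=1 (has a 0) -> no
Op 9: query cow -> checks bit6=1, bit10=1 (all 1) -> maybe
Op 10: query koi -> checks bit0=1, bit10=1 (all 1) -> maybe
Op 11: query gnu -> checks bit4=0, bit8=0 (has a 0) -> no
Query results in order: maybe no no no maybe maybe no

Answer: maybe no no no maybe maybe no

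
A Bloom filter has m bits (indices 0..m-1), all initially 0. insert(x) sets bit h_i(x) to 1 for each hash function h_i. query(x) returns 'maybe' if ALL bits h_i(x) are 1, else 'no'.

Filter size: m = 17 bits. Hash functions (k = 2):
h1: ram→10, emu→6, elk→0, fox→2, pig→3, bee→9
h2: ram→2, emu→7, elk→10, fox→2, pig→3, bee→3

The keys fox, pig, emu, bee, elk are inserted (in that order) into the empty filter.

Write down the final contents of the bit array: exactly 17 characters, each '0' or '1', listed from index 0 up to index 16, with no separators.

Start: bits=00000000000000000
After insert 'fox': sets bits 2 -> bits=00100000000000000
After insert 'pig': sets bits 3 -> bits=00110000000000000
After insert 'emu': sets bits 6 7 -> bits=00110011000000000
After insert 'bee': sets bits 3 9 -> bits=00110011010000000
After insert 'elk': sets bits 0 10 -> bits=10110011011000000

Answer: 10110011011000000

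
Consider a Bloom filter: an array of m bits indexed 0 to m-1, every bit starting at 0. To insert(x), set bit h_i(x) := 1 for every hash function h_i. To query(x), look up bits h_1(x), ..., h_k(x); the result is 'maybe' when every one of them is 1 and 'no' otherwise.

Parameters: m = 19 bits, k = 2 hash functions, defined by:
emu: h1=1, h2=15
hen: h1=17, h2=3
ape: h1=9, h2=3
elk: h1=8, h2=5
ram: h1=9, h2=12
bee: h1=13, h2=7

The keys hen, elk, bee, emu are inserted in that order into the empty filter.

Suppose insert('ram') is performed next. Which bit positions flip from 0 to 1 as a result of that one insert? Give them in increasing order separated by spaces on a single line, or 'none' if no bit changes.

Start: bits=0000000000000000000
After insert 'hen': sets bits 3 17 -> bits=0001000000000000010
After insert 'elk': sets bits 5 8 -> bits=0001010010000000010
After insert 'bee': sets bits 7 13 -> bits=0001010110000100010
After insert 'emu': sets bits 1 15 -> bits=0101010110000101010
insert 'ram' would touch bits 9 12; currently bit9=0, bit12=0
Bits that are 0 among those (would change 0->1): 9 12

Answer: 9 12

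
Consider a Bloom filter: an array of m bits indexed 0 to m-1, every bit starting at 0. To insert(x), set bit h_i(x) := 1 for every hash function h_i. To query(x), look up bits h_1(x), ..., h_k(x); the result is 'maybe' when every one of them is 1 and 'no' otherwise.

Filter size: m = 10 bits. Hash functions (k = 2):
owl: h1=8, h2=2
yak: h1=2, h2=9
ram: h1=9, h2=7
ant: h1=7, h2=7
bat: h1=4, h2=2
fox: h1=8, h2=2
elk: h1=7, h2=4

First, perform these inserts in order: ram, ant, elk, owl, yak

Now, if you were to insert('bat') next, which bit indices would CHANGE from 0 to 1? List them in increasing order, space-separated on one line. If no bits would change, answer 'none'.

Start: bits=0000000000
After insert 'ram': sets bits 7 9 -> bits=0000000101
After insert 'ant': sets bits 7 -> bits=0000000101
After insert 'elk': sets bits 4 7 -> bits=0000100101
After insert 'owl': sets bits 2 8 -> bits=0010100111
After insert 'yak': sets bits 2 9 -> bits=0010100111
insert 'bat' would touch bits 2 4; currently bit2=1, bit4=1
Bits that are 0 among those (would change 0->1): none

Answer: none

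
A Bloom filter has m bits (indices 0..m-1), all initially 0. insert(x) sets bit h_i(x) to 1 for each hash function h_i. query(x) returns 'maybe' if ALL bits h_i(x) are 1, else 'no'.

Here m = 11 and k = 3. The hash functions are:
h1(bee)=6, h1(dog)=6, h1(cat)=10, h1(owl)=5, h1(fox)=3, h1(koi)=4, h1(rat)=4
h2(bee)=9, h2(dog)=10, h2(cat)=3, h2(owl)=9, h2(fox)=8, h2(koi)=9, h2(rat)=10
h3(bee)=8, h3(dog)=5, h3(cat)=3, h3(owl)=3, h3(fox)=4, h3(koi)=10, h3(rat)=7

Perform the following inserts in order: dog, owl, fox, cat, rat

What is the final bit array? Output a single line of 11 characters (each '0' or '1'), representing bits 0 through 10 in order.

Start: bits=00000000000
After insert 'dog': sets bits 5 6 10 -> bits=00000110001
After insert 'owl': sets bits 3 5 9 -> bits=00010110011
After insert 'fox': sets bits 3 4 8 -> bits=00011110111
After insert 'cat': sets bits 3 10 -> bits=00011110111
After insert 'rat': sets bits 4 7 10 -> bits=00011111111

Answer: 00011111111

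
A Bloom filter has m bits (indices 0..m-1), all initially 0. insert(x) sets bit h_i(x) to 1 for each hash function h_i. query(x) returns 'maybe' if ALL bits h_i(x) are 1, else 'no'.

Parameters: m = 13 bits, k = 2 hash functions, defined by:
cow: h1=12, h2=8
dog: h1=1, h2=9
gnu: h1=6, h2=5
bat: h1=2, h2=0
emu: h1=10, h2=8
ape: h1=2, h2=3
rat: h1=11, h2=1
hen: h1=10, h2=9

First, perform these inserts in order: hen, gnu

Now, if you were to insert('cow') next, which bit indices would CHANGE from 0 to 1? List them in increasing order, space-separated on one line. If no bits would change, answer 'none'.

Start: bits=0000000000000
After insert 'hen': sets bits 9 10 -> bits=0000000001100
After insert 'gnu': sets bits 5 6 -> bits=0000011001100
insert 'cow' would touch bits 8 12; currently bit8=0, bit12=0
Bits that are 0 among those (would change 0->1): 8 12

Answer: 8 12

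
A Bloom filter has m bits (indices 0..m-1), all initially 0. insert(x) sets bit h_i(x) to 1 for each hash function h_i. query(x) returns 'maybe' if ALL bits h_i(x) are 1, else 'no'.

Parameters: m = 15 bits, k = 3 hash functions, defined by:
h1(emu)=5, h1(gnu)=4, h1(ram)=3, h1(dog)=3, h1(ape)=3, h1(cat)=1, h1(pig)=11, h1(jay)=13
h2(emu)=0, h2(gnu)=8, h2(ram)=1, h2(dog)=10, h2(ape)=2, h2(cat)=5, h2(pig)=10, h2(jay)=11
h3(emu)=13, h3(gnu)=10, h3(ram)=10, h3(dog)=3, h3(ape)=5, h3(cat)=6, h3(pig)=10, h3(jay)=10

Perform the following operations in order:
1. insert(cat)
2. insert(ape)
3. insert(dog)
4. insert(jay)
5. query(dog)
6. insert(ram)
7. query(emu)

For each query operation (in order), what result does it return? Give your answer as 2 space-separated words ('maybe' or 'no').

Answer: maybe no

Derivation:
Start: bits=000000000000000
Op 1: insert cat -> sets bits 1 5 6 -> bits=010001100000000
Op 2: insert ape -> sets bits 2 3 5 -> bits=011101100000000
Op 3: insert dog -> sets bits 3 10 -> bits=011101100010000
Op 4: insert jay -> sets bits 10 11 13 -> bits=011101100011010
Op 5: query dog -> checks bit3=1, bit10=1 (all 1) -> maybe
Op 6: insert ram -> sets bits 1 3 10 -> bits=011101100011010
Op 7: query emu -> checks bit0=0, bit5=1, bit13=1 (has a 0) -> no
Query results in order: maybe no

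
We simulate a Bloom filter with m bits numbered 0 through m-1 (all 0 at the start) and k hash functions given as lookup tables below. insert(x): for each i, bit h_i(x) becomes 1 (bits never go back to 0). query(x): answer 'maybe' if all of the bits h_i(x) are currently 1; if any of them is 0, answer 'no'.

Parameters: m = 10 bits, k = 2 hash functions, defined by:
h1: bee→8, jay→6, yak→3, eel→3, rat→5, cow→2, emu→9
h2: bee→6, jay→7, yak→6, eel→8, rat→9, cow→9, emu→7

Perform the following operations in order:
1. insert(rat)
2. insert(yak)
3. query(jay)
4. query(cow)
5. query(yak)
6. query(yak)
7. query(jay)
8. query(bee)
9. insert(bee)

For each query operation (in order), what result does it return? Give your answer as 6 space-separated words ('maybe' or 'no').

Answer: no no maybe maybe no no

Derivation:
Start: bits=0000000000
Op 1: insert rat -> sets bits 5 9 -> bits=0000010001
Op 2: insert yak -> sets bits 3 6 -> bits=0001011001
Op 3: query jay -> checks bit6=1, bit7=0 (has a 0) -> no
Op 4: query cow -> checks bit2=0, bit9=1 (has a 0) -> no
Op 5: query yak -> checks bit3=1, bit6=1 (all 1) -> maybe
Op 6: query yak -> checks bit3=1, bit6=1 (all 1) -> maybe
Op 7: query jay -> checks bit6=1, bit7=0 (has a 0) -> no
Op 8: query bee -> checks bit6=1, bit8=0 (has a 0) -> no
Op 9: insert bee -> sets bits 6 8 -> bits=0001011011
Query results in order: no no maybe maybe no no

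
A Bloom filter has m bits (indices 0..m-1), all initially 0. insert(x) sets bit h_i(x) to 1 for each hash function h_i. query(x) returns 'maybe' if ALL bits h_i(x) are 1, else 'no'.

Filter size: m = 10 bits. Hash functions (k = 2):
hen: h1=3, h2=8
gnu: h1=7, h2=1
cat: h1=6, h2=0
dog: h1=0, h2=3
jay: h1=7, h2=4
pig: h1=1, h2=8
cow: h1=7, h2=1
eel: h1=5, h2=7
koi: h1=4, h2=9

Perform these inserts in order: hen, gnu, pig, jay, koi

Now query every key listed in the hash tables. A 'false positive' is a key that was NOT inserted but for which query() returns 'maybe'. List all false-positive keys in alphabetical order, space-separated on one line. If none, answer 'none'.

Start: bits=0000000000
After insert 'hen': sets bits 3 8 -> bits=0001000010
After insert 'gnu': sets bits 1 7 -> bits=0101000110
After insert 'pig': sets bits 1 8 -> bits=0101000110
After insert 'jay': sets bits 4 7 -> bits=0101100110
After insert 'koi': sets bits 4 9 -> bits=0101100111
Not inserted: cat cow dog eel — query each against bits=0101100111:
query cat: checks bit0=0, bit6=0 (has a 0) -> no => not a false positive
query cow: checks bit1=1, bit7=1 (all 1) -> maybe => FALSE POSITIVE
query dog: checks bit0=0, bit3=1 (has a 0) -> no => not a false positive
query eel: checks bit5=0, bit7=1 (has a 0) -> no => not a false positive
False positives (alphabetical): cow

Answer: cow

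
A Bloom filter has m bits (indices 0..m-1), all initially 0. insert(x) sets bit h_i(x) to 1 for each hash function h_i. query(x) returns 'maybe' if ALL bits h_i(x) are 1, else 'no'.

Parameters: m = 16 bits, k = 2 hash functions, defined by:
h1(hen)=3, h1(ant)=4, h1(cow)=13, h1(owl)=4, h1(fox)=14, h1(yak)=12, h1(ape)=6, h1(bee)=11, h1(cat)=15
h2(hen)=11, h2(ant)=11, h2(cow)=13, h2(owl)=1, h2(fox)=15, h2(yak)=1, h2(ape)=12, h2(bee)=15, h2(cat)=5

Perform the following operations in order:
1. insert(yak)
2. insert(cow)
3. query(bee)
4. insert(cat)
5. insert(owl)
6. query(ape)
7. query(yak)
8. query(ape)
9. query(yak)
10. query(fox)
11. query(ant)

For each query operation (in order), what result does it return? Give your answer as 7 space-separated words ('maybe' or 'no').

Start: bits=0000000000000000
Op 1: insert yak -> sets bits 1 12 -> bits=0100000000001000
Op 2: insert cow -> sets bits 13 -> bits=0100000000001100
Op 3: query bee -> checks bit11=0, bit15=0 (has a 0) -> no
Op 4: insert cat -> sets bits 5 15 -> bits=0100010000001101
Op 5: insert owl -> sets bits 1 4 -> bits=0100110000001101
Op 6: query ape -> checks bit6=0, bit12=1 (has a 0) -> no
Op 7: query yak -> checks bit1=1, bit12=1 (all 1) -> maybe
Op 8: query ape -> checks bit6=0, bit12=1 (has a 0) -> no
Op 9: query yak -> checks bit1=1, bit12=1 (all 1) -> maybe
Op 10: query fox -> checks bit14=0, bit15=1 (has a 0) -> no
Op 11: query ant -> checks bit4=1, bit11=0 (has a 0) -> no
Query results in order: no no maybe no maybe no no

Answer: no no maybe no maybe no no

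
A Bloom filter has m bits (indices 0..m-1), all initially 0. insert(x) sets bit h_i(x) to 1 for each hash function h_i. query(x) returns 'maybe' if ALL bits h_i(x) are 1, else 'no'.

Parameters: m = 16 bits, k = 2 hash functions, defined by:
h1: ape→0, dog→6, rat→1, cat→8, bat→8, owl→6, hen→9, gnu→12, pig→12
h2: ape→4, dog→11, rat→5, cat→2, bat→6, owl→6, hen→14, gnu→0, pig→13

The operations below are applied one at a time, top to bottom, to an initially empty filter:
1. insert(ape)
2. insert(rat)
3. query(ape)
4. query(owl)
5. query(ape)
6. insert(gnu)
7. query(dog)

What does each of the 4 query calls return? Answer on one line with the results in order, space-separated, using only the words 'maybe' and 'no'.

Answer: maybe no maybe no

Derivation:
Start: bits=0000000000000000
Op 1: insert ape -> sets bits 0 4 -> bits=1000100000000000
Op 2: insert rat -> sets bits 1 5 -> bits=1100110000000000
Op 3: query ape -> checks bit0=1, bit4=1 (all 1) -> maybe
Op 4: query owl -> checks bit6=0 (has a 0) -> no
Op 5: query ape -> checks bit0=1, bit4=1 (all 1) -> maybe
Op 6: insert gnu -> sets bits 0 12 -> bits=1100110000001000
Op 7: query dog -> checks bit6=0, bit11=0 (has a 0) -> no
Query results in order: maybe no maybe no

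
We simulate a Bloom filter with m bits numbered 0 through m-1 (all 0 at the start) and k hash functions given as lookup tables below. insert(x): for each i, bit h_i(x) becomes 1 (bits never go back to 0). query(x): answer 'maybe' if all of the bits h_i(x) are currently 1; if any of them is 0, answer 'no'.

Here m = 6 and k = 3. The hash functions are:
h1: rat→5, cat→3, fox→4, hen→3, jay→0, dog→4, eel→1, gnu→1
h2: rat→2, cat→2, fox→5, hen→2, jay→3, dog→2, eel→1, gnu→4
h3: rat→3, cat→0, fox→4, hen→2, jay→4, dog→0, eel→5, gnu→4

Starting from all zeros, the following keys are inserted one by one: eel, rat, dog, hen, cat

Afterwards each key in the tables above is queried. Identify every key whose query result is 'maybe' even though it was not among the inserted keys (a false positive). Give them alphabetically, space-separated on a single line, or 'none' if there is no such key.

Start: bits=000000
After insert 'eel': sets bits 1 5 -> bits=010001
After insert 'rat': sets bits 2 3 5 -> bits=011101
After insert 'dog': sets bits 0 2 4 -> bits=111111
After insert 'hen': sets bits 2 3 -> bits=111111
After insert 'cat': sets bits 0 2 3 -> bits=111111
Not inserted: fox gnu jay — query each against bits=111111:
query fox: checks bit4=1, bit5=1 (all 1) -> maybe => FALSE POSITIVE
query gnu: checks bit1=1, bit4=1 (all 1) -> maybe => FALSE POSITIVE
query jay: checks bit0=1, bit3=1, bit4=1 (all 1) -> maybe => FALSE POSITIVE
False positives (alphabetical): fox gnu jay

Answer: fox gnu jay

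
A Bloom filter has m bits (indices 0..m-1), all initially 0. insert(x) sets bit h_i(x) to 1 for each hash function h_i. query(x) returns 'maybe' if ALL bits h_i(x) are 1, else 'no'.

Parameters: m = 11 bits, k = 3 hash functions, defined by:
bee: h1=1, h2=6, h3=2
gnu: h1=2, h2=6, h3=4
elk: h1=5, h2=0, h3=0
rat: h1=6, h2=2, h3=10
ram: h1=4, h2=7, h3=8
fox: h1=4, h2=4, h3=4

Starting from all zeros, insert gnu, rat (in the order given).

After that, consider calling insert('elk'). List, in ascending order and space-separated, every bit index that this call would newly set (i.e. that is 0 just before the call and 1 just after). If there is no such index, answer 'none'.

Start: bits=00000000000
After insert 'gnu': sets bits 2 4 6 -> bits=00101010000
After insert 'rat': sets bits 2 6 10 -> bits=00101010001
insert 'elk' would touch bits 0 5; currently bit0=0, bit5=0
Bits that are 0 among those (would change 0->1): 0 5

Answer: 0 5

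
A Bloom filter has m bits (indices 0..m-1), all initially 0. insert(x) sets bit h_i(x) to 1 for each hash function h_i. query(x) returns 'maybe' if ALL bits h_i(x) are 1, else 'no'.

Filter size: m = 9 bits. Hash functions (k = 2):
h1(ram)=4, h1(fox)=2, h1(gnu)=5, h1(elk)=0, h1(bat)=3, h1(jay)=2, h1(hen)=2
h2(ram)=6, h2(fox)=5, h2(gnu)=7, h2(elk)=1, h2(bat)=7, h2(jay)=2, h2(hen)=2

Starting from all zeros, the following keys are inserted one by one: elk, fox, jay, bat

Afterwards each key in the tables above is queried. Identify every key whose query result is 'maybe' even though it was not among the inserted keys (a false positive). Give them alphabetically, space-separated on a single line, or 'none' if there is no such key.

Answer: gnu hen

Derivation:
Start: bits=000000000
After insert 'elk': sets bits 0 1 -> bits=110000000
After insert 'fox': sets bits 2 5 -> bits=111001000
After insert 'jay': sets bits 2 -> bits=111001000
After insert 'bat': sets bits 3 7 -> bits=111101010
Not inserted: gnu hen ram — query each against bits=111101010:
query gnu: checks bit5=1, bit7=1 (all 1) -> maybe => FALSE POSITIVE
query hen: checks bit2=1 (all 1) -> maybe => FALSE POSITIVE
query ram: checks bit4=0, bit6=0 (has a 0) -> no => not a false positive
False positives (alphabetical): gnu hen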